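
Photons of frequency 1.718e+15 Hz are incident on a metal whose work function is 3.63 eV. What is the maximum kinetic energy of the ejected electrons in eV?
3.4751 eV

Using Einstein's photoelectric equation: KE_max = hf - φ

First, calculate the photon energy:
E_photon = hf = (6.626×10⁻³⁴ J·s)(1.718e+15 Hz)
E_photon = 7.1051 eV

Then, the maximum kinetic energy:
KE_max = E_photon - φ = 7.1051 eV - 3.63 eV = 3.4751 eV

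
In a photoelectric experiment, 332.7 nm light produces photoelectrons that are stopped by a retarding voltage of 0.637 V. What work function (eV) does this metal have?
3.09 eV

The stopping potential gives the maximum kinetic energy: KE_max = eV_s = 0.637 eV

From Einstein's photoelectric equation: KE_max = hc/λ - φ
Rearranging: φ = hc/λ - KE_max

Calculate photon energy:
E_photon = hc/λ = (6.626×10⁻³⁴ J·s)(3×10⁸ m/s) / (332.7×10⁻⁹ m) = 3.7266 eV

Therefore:
φ = 3.7266 - 0.637 = 3.09 eV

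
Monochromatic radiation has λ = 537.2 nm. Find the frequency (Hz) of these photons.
5.5806e+14 Hz

Using the wave equation: c = fλ

Solving for frequency:
f = c/λ = (3×10⁸ m/s) / (537.2×10⁻⁹ m)
f = 5.5806e+14 Hz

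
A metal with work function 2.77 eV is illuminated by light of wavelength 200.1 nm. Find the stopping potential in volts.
3.4261 V

The stopping potential V_s satisfies: eV_s = KE_max

First, find KE_max using Einstein's equation:
E_photon = hc/λ = 6.1961 eV
KE_max = E_photon - φ = 6.1961 - 2.77 = 3.4261 eV

Since eV_s = KE_max:
V_s = KE_max/e = 3.4261 V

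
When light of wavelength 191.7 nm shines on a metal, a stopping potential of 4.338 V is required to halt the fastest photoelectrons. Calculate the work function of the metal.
2.13 eV

The stopping potential gives the maximum kinetic energy: KE_max = eV_s = 4.338 eV

From Einstein's photoelectric equation: KE_max = hc/λ - φ
Rearranging: φ = hc/λ - KE_max

Calculate photon energy:
E_photon = hc/λ = (6.626×10⁻³⁴ J·s)(3×10⁸ m/s) / (191.7×10⁻⁹ m) = 6.4676 eV

Therefore:
φ = 6.4676 - 4.338 = 2.13 eV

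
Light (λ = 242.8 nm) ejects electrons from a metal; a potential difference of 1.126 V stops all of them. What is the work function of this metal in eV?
3.98 eV

The stopping potential gives the maximum kinetic energy: KE_max = eV_s = 1.126 eV

From Einstein's photoelectric equation: KE_max = hc/λ - φ
Rearranging: φ = hc/λ - KE_max

Calculate photon energy:
E_photon = hc/λ = (6.626×10⁻³⁴ J·s)(3×10⁸ m/s) / (242.8×10⁻⁹ m) = 5.1064 eV

Therefore:
φ = 5.1064 - 1.126 = 3.98 eV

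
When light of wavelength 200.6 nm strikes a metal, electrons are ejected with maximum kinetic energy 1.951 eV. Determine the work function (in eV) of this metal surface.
4.23 eV

From Einstein's photoelectric equation: KE_max = hf - φ = hc/λ - φ

Rearranging for φ:
φ = hc/λ - KE_max

Calculate photon energy:
E_photon = hc/λ = 6.1807 eV

Therefore:
φ = 6.1807 - 1.951 = 4.23 eV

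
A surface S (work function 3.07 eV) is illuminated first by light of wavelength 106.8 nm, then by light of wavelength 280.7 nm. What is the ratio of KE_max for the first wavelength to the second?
6.3394

Using Einstein's equation: KE_max = hc/λ - φ

For λ₁ = 106.8 nm:
E₁ = hc/λ₁ = 11.6090 eV
KE₁ = E₁ - φ = 11.6090 - 3.07 = 8.5390 eV

For λ₂ = 280.7 nm:
E₂ = hc/λ₂ = 4.4170 eV
KE₂ = E₂ - φ = 4.4170 - 3.07 = 1.3470 eV

Ratio: KE₁/KE₂ = 8.5390/1.3470 = 6.3394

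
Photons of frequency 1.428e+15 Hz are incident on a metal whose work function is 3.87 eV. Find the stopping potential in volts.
2.0357 V

The stopping potential V_s satisfies: eV_s = KE_max

First, find KE_max using Einstein's equation:
E_photon = hf = (6.626×10⁻³⁴ J·s)(1.428e+15 Hz) = 5.9057 eV
KE_max = E_photon - φ = 5.9057 - 3.87 = 2.0357 eV

Since eV_s = KE_max:
V_s = KE_max/e = 2.0357 V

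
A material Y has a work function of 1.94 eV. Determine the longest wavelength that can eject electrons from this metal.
639.09 nm

The threshold wavelength is when the photon energy equals the work function:
hc/λ₀ = φ

Solving for λ₀:
λ₀ = hc/φ = (6.626×10⁻³⁴ J·s)(3×10⁸ m/s) / (1.94 eV × 1.602×10⁻¹⁹ J/eV)
λ₀ = 639.09 nm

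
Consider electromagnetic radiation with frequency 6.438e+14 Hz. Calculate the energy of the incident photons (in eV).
2.6625 eV

Using E = hf:

E = hf = (6.626×10⁻³⁴ J·s)(6.438e+14 Hz)
E = 2.6625 eV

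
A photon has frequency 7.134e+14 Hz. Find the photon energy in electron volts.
2.9504 eV

Using E = hf:

E = hf = (6.626×10⁻³⁴ J·s)(7.134e+14 Hz)
E = 2.9504 eV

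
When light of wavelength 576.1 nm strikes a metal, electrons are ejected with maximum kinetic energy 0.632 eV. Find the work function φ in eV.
1.52 eV

From Einstein's photoelectric equation: KE_max = hf - φ = hc/λ - φ

Rearranging for φ:
φ = hc/λ - KE_max

Calculate photon energy:
E_photon = hc/λ = 2.1521 eV

Therefore:
φ = 2.1521 - 0.632 = 1.52 eV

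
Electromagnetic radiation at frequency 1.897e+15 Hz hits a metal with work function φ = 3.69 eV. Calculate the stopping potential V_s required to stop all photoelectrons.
4.1554 V

The stopping potential V_s satisfies: eV_s = KE_max

First, find KE_max using Einstein's equation:
E_photon = hf = (6.626×10⁻³⁴ J·s)(1.897e+15 Hz) = 7.8454 eV
KE_max = E_photon - φ = 7.8454 - 3.69 = 4.1554 eV

Since eV_s = KE_max:
V_s = KE_max/e = 4.1554 V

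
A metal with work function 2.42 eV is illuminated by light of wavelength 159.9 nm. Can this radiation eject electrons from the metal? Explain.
Yes

For photoemission, the photon energy must exceed the work function.

Photon energy: E = hc/λ = 7.7539 eV
Work function: φ = 2.42 eV

Since E_photon (7.7539 eV) > φ (2.42 eV), photoemission WILL occur.
The threshold wavelength is λ₀ = hc/φ = 512.3 nm.
Since 159.9 nm < 512.3 nm, the light has sufficient energy.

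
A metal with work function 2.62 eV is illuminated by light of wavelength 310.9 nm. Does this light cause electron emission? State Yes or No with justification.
Yes

For photoemission, the photon energy must exceed the work function.

Photon energy: E = hc/λ = 3.9879 eV
Work function: φ = 2.62 eV

Since E_photon (3.9879 eV) > φ (2.62 eV), photoemission WILL occur.
The threshold wavelength is λ₀ = hc/φ = 473.2 nm.
Since 310.9 nm < 473.2 nm, the light has sufficient energy.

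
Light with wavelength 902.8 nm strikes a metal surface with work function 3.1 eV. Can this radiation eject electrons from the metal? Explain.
No

For photoemission, the photon energy must exceed the work function.

Photon energy: E = hc/λ = 1.3733 eV
Work function: φ = 3.1 eV

Since E_photon (1.3733 eV) < φ (3.1 eV), photoemission will NOT occur.
The threshold wavelength is λ₀ = hc/φ = 399.9 nm.
Since 902.8 nm > 399.9 nm, the photons lack sufficient energy.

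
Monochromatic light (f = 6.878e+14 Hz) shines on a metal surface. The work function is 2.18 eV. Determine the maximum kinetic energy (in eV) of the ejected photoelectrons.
0.6645 eV

Using Einstein's photoelectric equation: KE_max = hf - φ

First, calculate the photon energy:
E_photon = hf = (6.626×10⁻³⁴ J·s)(6.878e+14 Hz)
E_photon = 2.8445 eV

Then, the maximum kinetic energy:
KE_max = E_photon - φ = 2.8445 eV - 2.18 eV = 0.6645 eV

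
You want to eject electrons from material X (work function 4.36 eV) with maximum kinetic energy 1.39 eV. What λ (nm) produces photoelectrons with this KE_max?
215.62 nm

From Einstein's equation: KE_max = hc/λ - φ

Rearranging for λ:
hc/λ = KE_max + φ
λ = hc/(KE_max + φ)

Required photon energy:
E_photon = KE_max + φ = 1.39 + 4.36 = 5.75 eV

Required wavelength:
λ = hc/E_photon = (6.626×10⁻³⁴)(3×10⁸) / (5.75 × 1.602×10⁻¹⁹)
λ = 215.62 nm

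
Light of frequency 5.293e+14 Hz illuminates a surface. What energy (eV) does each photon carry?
2.1890 eV

Using E = hf:

E = hf = (6.626×10⁻³⁴ J·s)(5.293e+14 Hz)
E = 2.1890 eV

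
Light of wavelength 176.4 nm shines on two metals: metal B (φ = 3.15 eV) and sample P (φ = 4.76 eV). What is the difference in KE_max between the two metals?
1.6100 eV

Using KE_max = hc/λ - φ for each metal:

Photon energy: E = hc/λ = 7.0286 eV

For metal B (φ₁ = 3.15 eV):
KE₁ = E - φ₁ = 7.0286 - 3.15 = 3.8786 eV

For sample P (φ₂ = 4.76 eV):
KE₂ = E - φ₂ = 7.0286 - 4.76 = 2.2686 eV

Difference:
ΔKE = KE₁ - KE₂ = 3.8786 - 2.2686 = 1.6100 eV

Note: The difference equals the difference in work functions: 4.76 - 3.15 = 1.61 eV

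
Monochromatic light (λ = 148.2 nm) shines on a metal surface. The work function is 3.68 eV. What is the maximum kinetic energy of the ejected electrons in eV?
4.6860 eV

Using Einstein's photoelectric equation: KE_max = hf - φ = hc/λ - φ

First, calculate the photon energy:
E_photon = hc/λ = (6.626×10⁻³⁴ J·s)(3×10⁸ m/s) / (148.2×10⁻⁹ m)
E_photon = 8.3660 eV

Then, the maximum kinetic energy:
KE_max = E_photon - φ = 8.3660 eV - 3.68 eV = 4.6860 eV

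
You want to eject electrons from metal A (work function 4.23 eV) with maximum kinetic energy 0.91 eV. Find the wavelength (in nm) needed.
241.21 nm

From Einstein's equation: KE_max = hc/λ - φ

Rearranging for λ:
hc/λ = KE_max + φ
λ = hc/(KE_max + φ)

Required photon energy:
E_photon = KE_max + φ = 0.91 + 4.23 = 5.14 eV

Required wavelength:
λ = hc/E_photon = (6.626×10⁻³⁴)(3×10⁸) / (5.14 × 1.602×10⁻¹⁹)
λ = 241.21 nm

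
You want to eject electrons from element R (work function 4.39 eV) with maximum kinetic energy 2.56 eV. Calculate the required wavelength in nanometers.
178.39 nm

From Einstein's equation: KE_max = hc/λ - φ

Rearranging for λ:
hc/λ = KE_max + φ
λ = hc/(KE_max + φ)

Required photon energy:
E_photon = KE_max + φ = 2.56 + 4.39 = 6.95 eV

Required wavelength:
λ = hc/E_photon = (6.626×10⁻³⁴)(3×10⁸) / (6.95 × 1.602×10⁻¹⁹)
λ = 178.39 nm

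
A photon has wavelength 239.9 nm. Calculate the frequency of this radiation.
1.2497e+15 Hz

Using the wave equation: c = fλ

Solving for frequency:
f = c/λ = (3×10⁸ m/s) / (239.9×10⁻⁹ m)
f = 1.2497e+15 Hz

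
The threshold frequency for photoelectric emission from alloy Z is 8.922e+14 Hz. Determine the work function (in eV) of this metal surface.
3.69 eV

At the threshold frequency, photon energy equals work function:
φ = hf₀

Calculating:
φ = (6.626×10⁻³⁴ J·s)(8.922e+14 Hz)
φ = 3.69 eV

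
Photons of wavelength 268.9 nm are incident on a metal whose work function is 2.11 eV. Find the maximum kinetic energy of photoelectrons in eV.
2.5008 eV

Using Einstein's photoelectric equation: KE_max = hf - φ = hc/λ - φ

First, calculate the photon energy:
E_photon = hc/λ = (6.626×10⁻³⁴ J·s)(3×10⁸ m/s) / (268.9×10⁻⁹ m)
E_photon = 4.6108 eV

Then, the maximum kinetic energy:
KE_max = E_photon - φ = 4.6108 eV - 2.11 eV = 2.5008 eV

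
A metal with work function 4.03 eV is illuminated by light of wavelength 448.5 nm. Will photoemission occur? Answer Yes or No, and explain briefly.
No

For photoemission, the photon energy must exceed the work function.

Photon energy: E = hc/λ = 2.7644 eV
Work function: φ = 4.03 eV

Since E_photon (2.7644 eV) < φ (4.03 eV), photoemission will NOT occur.
The threshold wavelength is λ₀ = hc/φ = 307.7 nm.
Since 448.5 nm > 307.7 nm, the photons lack sufficient energy.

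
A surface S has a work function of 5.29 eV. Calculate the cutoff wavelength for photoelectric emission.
234.37 nm

The threshold wavelength is when the photon energy equals the work function:
hc/λ₀ = φ

Solving for λ₀:
λ₀ = hc/φ = (6.626×10⁻³⁴ J·s)(3×10⁸ m/s) / (5.29 eV × 1.602×10⁻¹⁹ J/eV)
λ₀ = 234.37 nm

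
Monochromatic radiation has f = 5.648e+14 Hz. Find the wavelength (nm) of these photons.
530.79 nm

Using the wave equation: c = fλ

Solving for wavelength:
λ = c/f = (3×10⁸ m/s) / (5.648e+14 Hz)
λ = 530.79 nm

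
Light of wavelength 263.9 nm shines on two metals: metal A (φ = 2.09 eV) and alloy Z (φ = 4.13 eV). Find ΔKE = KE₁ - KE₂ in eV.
2.0400 eV

Using KE_max = hc/λ - φ for each metal:

Photon energy: E = hc/λ = 4.6982 eV

For metal A (φ₁ = 2.09 eV):
KE₁ = E - φ₁ = 4.6982 - 2.09 = 2.6082 eV

For alloy Z (φ₂ = 4.13 eV):
KE₂ = E - φ₂ = 4.6982 - 4.13 = 0.5682 eV

Difference:
ΔKE = KE₁ - KE₂ = 2.6082 - 0.5682 = 2.0400 eV

Note: The difference equals the difference in work functions: 4.13 - 2.09 = 2.04 eV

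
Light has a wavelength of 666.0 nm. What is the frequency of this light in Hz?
4.5014e+14 Hz

Using the wave equation: c = fλ

Solving for frequency:
f = c/λ = (3×10⁸ m/s) / (666.0×10⁻⁹ m)
f = 4.5014e+14 Hz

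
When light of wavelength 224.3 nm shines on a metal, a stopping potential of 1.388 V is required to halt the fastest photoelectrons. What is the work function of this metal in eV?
4.14 eV

The stopping potential gives the maximum kinetic energy: KE_max = eV_s = 1.388 eV

From Einstein's photoelectric equation: KE_max = hc/λ - φ
Rearranging: φ = hc/λ - KE_max

Calculate photon energy:
E_photon = hc/λ = (6.626×10⁻³⁴ J·s)(3×10⁸ m/s) / (224.3×10⁻⁹ m) = 5.5276 eV

Therefore:
φ = 5.5276 - 1.388 = 4.14 eV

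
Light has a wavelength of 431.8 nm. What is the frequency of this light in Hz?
6.9429e+14 Hz

Using the wave equation: c = fλ

Solving for frequency:
f = c/λ = (3×10⁸ m/s) / (431.8×10⁻⁹ m)
f = 6.9429e+14 Hz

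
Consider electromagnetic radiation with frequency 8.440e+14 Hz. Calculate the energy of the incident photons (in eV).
3.4905 eV

Using E = hf:

E = hf = (6.626×10⁻³⁴ J·s)(8.440e+14 Hz)
E = 3.4905 eV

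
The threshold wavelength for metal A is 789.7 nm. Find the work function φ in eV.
1.57 eV

At the threshold wavelength, photon energy equals work function:
φ = hc/λ₀

Calculating:
φ = (6.626×10⁻³⁴ J·s)(3×10⁸ m/s) / (789.7×10⁻⁹ m)
φ = 1.57 eV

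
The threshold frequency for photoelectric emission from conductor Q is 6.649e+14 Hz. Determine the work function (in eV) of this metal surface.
2.75 eV

At the threshold frequency, photon energy equals work function:
φ = hf₀

Calculating:
φ = (6.626×10⁻³⁴ J·s)(6.649e+14 Hz)
φ = 2.75 eV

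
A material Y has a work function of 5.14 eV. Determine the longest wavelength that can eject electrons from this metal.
241.21 nm

The threshold wavelength is when the photon energy equals the work function:
hc/λ₀ = φ

Solving for λ₀:
λ₀ = hc/φ = (6.626×10⁻³⁴ J·s)(3×10⁸ m/s) / (5.14 eV × 1.602×10⁻¹⁹ J/eV)
λ₀ = 241.21 nm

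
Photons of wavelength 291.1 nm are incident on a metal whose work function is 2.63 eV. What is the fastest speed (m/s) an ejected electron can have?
7.5702e+05 m/s

First, find the maximum kinetic energy:
E_photon = hc/λ = 4.2592 eV
KE_max = E_photon - φ = 4.2592 - 2.63 = 1.6292 eV

Convert to Joules: KE_max = 1.6292 × 1.602×10⁻¹⁹ J = 2.6102e-19 J

Then use KE = ½mv² to find velocity:
v = √(2·KE/m) = √(2 × 2.6102e-19 J / 9.109e-31 kg)
v = 7.5702e+05 m/s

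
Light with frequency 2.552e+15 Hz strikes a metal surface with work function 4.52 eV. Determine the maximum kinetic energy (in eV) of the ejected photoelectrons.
6.0342 eV

Using Einstein's photoelectric equation: KE_max = hf - φ

First, calculate the photon energy:
E_photon = hf = (6.626×10⁻³⁴ J·s)(2.552e+15 Hz)
E_photon = 10.5542 eV

Then, the maximum kinetic energy:
KE_max = E_photon - φ = 10.5542 eV - 4.52 eV = 6.0342 eV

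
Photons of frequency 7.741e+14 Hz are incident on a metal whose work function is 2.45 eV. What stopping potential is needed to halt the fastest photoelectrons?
0.7514 V

The stopping potential V_s satisfies: eV_s = KE_max

First, find KE_max using Einstein's equation:
E_photon = hf = (6.626×10⁻³⁴ J·s)(7.741e+14 Hz) = 3.2014 eV
KE_max = E_photon - φ = 3.2014 - 2.45 = 0.7514 eV

Since eV_s = KE_max:
V_s = KE_max/e = 0.7514 V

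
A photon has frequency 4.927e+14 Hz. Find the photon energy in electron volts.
2.0376 eV

Using E = hf:

E = hf = (6.626×10⁻³⁴ J·s)(4.927e+14 Hz)
E = 2.0376 eV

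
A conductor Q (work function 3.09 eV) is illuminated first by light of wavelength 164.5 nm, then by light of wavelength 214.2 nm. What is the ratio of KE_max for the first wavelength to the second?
1.6481

Using Einstein's equation: KE_max = hc/λ - φ

For λ₁ = 164.5 nm:
E₁ = hc/λ₁ = 7.5370 eV
KE₁ = E₁ - φ = 7.5370 - 3.09 = 4.4470 eV

For λ₂ = 214.2 nm:
E₂ = hc/λ₂ = 5.7882 eV
KE₂ = E₂ - φ = 5.7882 - 3.09 = 2.6982 eV

Ratio: KE₁/KE₂ = 4.4470/2.6982 = 1.6481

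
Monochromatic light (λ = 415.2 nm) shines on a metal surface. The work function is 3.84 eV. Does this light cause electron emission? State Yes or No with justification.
No

For photoemission, the photon energy must exceed the work function.

Photon energy: E = hc/λ = 2.9861 eV
Work function: φ = 3.84 eV

Since E_photon (2.9861 eV) < φ (3.84 eV), photoemission will NOT occur.
The threshold wavelength is λ₀ = hc/φ = 322.9 nm.
Since 415.2 nm > 322.9 nm, the photons lack sufficient energy.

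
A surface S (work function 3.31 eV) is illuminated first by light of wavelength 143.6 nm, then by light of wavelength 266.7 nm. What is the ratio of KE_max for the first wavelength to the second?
3.9766

Using Einstein's equation: KE_max = hc/λ - φ

For λ₁ = 143.6 nm:
E₁ = hc/λ₁ = 8.6340 eV
KE₁ = E₁ - φ = 8.6340 - 3.31 = 5.3240 eV

For λ₂ = 266.7 nm:
E₂ = hc/λ₂ = 4.6488 eV
KE₂ = E₂ - φ = 4.6488 - 3.31 = 1.3388 eV

Ratio: KE₁/KE₂ = 5.3240/1.3388 = 3.9766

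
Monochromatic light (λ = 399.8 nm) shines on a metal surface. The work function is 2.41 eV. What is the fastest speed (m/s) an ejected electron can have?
4.9308e+05 m/s

First, find the maximum kinetic energy:
E_photon = hc/λ = 3.1012 eV
KE_max = E_photon - φ = 3.1012 - 2.41 = 0.6912 eV

Convert to Joules: KE_max = 0.6912 × 1.602×10⁻¹⁹ J = 1.1074e-19 J

Then use KE = ½mv² to find velocity:
v = √(2·KE/m) = √(2 × 1.1074e-19 J / 9.109e-31 kg)
v = 4.9308e+05 m/s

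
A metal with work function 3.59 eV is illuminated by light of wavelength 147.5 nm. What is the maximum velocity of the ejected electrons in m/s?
1.3015e+06 m/s

First, find the maximum kinetic energy:
E_photon = hc/λ = 8.4057 eV
KE_max = E_photon - φ = 8.4057 - 3.59 = 4.8157 eV

Convert to Joules: KE_max = 4.8157 × 1.602×10⁻¹⁹ J = 7.7156e-19 J

Then use KE = ½mv² to find velocity:
v = √(2·KE/m) = √(2 × 7.7156e-19 J / 9.109e-31 kg)
v = 1.3015e+06 m/s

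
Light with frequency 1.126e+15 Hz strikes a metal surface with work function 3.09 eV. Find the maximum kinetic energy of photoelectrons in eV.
1.5668 eV

Using Einstein's photoelectric equation: KE_max = hf - φ

First, calculate the photon energy:
E_photon = hf = (6.626×10⁻³⁴ J·s)(1.126e+15 Hz)
E_photon = 4.6568 eV

Then, the maximum kinetic energy:
KE_max = E_photon - φ = 4.6568 eV - 3.09 eV = 1.5668 eV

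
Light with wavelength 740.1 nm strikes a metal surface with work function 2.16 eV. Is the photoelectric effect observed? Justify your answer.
No

For photoemission, the photon energy must exceed the work function.

Photon energy: E = hc/λ = 1.6752 eV
Work function: φ = 2.16 eV

Since E_photon (1.6752 eV) < φ (2.16 eV), photoemission will NOT occur.
The threshold wavelength is λ₀ = hc/φ = 574.0 nm.
Since 740.1 nm > 574.0 nm, the photons lack sufficient energy.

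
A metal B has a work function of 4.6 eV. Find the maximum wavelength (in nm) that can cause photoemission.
269.53 nm

The threshold wavelength is when the photon energy equals the work function:
hc/λ₀ = φ

Solving for λ₀:
λ₀ = hc/φ = (6.626×10⁻³⁴ J·s)(3×10⁸ m/s) / (4.6 eV × 1.602×10⁻¹⁹ J/eV)
λ₀ = 269.53 nm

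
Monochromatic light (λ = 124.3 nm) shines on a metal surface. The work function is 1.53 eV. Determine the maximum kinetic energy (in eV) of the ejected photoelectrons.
8.4446 eV

Using Einstein's photoelectric equation: KE_max = hf - φ = hc/λ - φ

First, calculate the photon energy:
E_photon = hc/λ = (6.626×10⁻³⁴ J·s)(3×10⁸ m/s) / (124.3×10⁻⁹ m)
E_photon = 9.9746 eV

Then, the maximum kinetic energy:
KE_max = E_photon - φ = 9.9746 eV - 1.53 eV = 8.4446 eV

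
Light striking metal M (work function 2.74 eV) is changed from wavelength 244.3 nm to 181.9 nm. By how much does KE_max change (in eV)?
1.7410 eV

Using Einstein's equation: KE_max = hc/λ - φ

For λ₁ = 244.3 nm:
KE₁ = hc/λ₁ - φ = 5.0751 - 2.74 = 2.3351 eV

For λ₂ = 181.9 nm:
KE₂ = hc/λ₂ - φ = 6.8161 - 2.74 = 4.0761 eV

Change in KE:
ΔKE = KE₂ - KE₁ = 4.0761 - 2.3351 = 1.7410 eV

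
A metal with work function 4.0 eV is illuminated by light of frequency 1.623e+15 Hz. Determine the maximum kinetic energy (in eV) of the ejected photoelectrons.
2.7122 eV

Using Einstein's photoelectric equation: KE_max = hf - φ

First, calculate the photon energy:
E_photon = hf = (6.626×10⁻³⁴ J·s)(1.623e+15 Hz)
E_photon = 6.7122 eV

Then, the maximum kinetic energy:
KE_max = E_photon - φ = 6.7122 eV - 4.0 eV = 2.7122 eV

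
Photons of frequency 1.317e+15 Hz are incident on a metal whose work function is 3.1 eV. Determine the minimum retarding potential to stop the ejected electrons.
2.3467 V

The stopping potential V_s satisfies: eV_s = KE_max

First, find KE_max using Einstein's equation:
E_photon = hf = (6.626×10⁻³⁴ J·s)(1.317e+15 Hz) = 5.4467 eV
KE_max = E_photon - φ = 5.4467 - 3.1 = 2.3467 eV

Since eV_s = KE_max:
V_s = KE_max/e = 2.3467 V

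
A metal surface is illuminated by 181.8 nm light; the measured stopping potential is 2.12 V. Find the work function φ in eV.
4.70 eV

The stopping potential gives the maximum kinetic energy: KE_max = eV_s = 2.12 eV

From Einstein's photoelectric equation: KE_max = hc/λ - φ
Rearranging: φ = hc/λ - KE_max

Calculate photon energy:
E_photon = hc/λ = (6.626×10⁻³⁴ J·s)(3×10⁸ m/s) / (181.8×10⁻⁹ m) = 6.8198 eV

Therefore:
φ = 6.8198 - 2.12 = 4.70 eV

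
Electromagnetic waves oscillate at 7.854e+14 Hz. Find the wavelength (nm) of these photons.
381.71 nm

Using the wave equation: c = fλ

Solving for wavelength:
λ = c/f = (3×10⁸ m/s) / (7.854e+14 Hz)
λ = 381.71 nm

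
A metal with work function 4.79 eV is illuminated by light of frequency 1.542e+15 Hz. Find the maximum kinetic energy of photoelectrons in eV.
1.5872 eV

Using Einstein's photoelectric equation: KE_max = hf - φ

First, calculate the photon energy:
E_photon = hf = (6.626×10⁻³⁴ J·s)(1.542e+15 Hz)
E_photon = 6.3772 eV

Then, the maximum kinetic energy:
KE_max = E_photon - φ = 6.3772 eV - 4.79 eV = 1.5872 eV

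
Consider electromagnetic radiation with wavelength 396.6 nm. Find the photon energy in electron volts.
3.1262 eV

Using E = hf = hc/λ:

E = hc/λ = (6.626×10⁻³⁴ J·s)(3×10⁸ m/s) / (396.6×10⁻⁹ m)
E = 3.1262 eV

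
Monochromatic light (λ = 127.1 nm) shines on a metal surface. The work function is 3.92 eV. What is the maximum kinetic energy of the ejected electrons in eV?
5.8349 eV

Using Einstein's photoelectric equation: KE_max = hf - φ = hc/λ - φ

First, calculate the photon energy:
E_photon = hc/λ = (6.626×10⁻³⁴ J·s)(3×10⁸ m/s) / (127.1×10⁻⁹ m)
E_photon = 9.7549 eV

Then, the maximum kinetic energy:
KE_max = E_photon - φ = 9.7549 eV - 3.92 eV = 5.8349 eV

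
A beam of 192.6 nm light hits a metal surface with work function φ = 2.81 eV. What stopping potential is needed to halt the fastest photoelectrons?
3.6274 V

The stopping potential V_s satisfies: eV_s = KE_max

First, find KE_max using Einstein's equation:
E_photon = hc/λ = 6.4374 eV
KE_max = E_photon - φ = 6.4374 - 2.81 = 3.6274 eV

Since eV_s = KE_max:
V_s = KE_max/e = 3.6274 V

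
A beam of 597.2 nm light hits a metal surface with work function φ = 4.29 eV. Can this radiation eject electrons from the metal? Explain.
No

For photoemission, the photon energy must exceed the work function.

Photon energy: E = hc/λ = 2.0761 eV
Work function: φ = 4.29 eV

Since E_photon (2.0761 eV) < φ (4.29 eV), photoemission will NOT occur.
The threshold wavelength is λ₀ = hc/φ = 289.0 nm.
Since 597.2 nm > 289.0 nm, the photons lack sufficient energy.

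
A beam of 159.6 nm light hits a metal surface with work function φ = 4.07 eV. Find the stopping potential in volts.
3.6984 V

The stopping potential V_s satisfies: eV_s = KE_max

First, find KE_max using Einstein's equation:
E_photon = hc/λ = 7.7684 eV
KE_max = E_photon - φ = 7.7684 - 4.07 = 3.6984 eV

Since eV_s = KE_max:
V_s = KE_max/e = 3.6984 V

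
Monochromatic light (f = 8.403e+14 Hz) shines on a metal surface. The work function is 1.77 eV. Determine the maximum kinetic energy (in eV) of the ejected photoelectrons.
1.7052 eV

Using Einstein's photoelectric equation: KE_max = hf - φ

First, calculate the photon energy:
E_photon = hf = (6.626×10⁻³⁴ J·s)(8.403e+14 Hz)
E_photon = 3.4752 eV

Then, the maximum kinetic energy:
KE_max = E_photon - φ = 3.4752 eV - 1.77 eV = 1.7052 eV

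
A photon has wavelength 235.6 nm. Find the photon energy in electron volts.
5.2625 eV

Using E = hf = hc/λ:

E = hc/λ = (6.626×10⁻³⁴ J·s)(3×10⁸ m/s) / (235.6×10⁻⁹ m)
E = 5.2625 eV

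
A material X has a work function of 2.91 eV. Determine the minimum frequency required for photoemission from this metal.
7.0363e+14 Hz

The threshold frequency is when the photon energy equals the work function:
hf₀ = φ

Solving for f₀:
f₀ = φ/h = (2.91 eV × 1.602×10⁻¹⁹ J/eV) / (6.626×10⁻³⁴ J·s)
f₀ = 7.0363e+14 Hz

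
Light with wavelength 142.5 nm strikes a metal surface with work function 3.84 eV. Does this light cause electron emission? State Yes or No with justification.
Yes

For photoemission, the photon energy must exceed the work function.

Photon energy: E = hc/λ = 8.7006 eV
Work function: φ = 3.84 eV

Since E_photon (8.7006 eV) > φ (3.84 eV), photoemission WILL occur.
The threshold wavelength is λ₀ = hc/φ = 322.9 nm.
Since 142.5 nm < 322.9 nm, the light has sufficient energy.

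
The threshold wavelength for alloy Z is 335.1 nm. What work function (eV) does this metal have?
3.70 eV

At the threshold wavelength, photon energy equals work function:
φ = hc/λ₀

Calculating:
φ = (6.626×10⁻³⁴ J·s)(3×10⁸ m/s) / (335.1×10⁻⁹ m)
φ = 3.70 eV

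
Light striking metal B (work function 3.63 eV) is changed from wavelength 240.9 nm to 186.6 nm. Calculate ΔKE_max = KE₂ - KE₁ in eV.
1.4977 eV

Using Einstein's equation: KE_max = hc/λ - φ

For λ₁ = 240.9 nm:
KE₁ = hc/λ₁ - φ = 5.1467 - 3.63 = 1.5167 eV

For λ₂ = 186.6 nm:
KE₂ = hc/λ₂ - φ = 6.6444 - 3.63 = 3.0144 eV

Change in KE:
ΔKE = KE₂ - KE₁ = 3.0144 - 1.5167 = 1.4977 eV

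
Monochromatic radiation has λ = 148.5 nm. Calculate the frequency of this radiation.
2.0188e+15 Hz

Using the wave equation: c = fλ

Solving for frequency:
f = c/λ = (3×10⁸ m/s) / (148.5×10⁻⁹ m)
f = 2.0188e+15 Hz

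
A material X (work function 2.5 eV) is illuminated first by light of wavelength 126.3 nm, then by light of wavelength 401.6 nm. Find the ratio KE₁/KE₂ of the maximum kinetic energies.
12.4590

Using Einstein's equation: KE_max = hc/λ - φ

For λ₁ = 126.3 nm:
E₁ = hc/λ₁ = 9.8166 eV
KE₁ = E₁ - φ = 9.8166 - 2.5 = 7.3166 eV

For λ₂ = 401.6 nm:
E₂ = hc/λ₂ = 3.0873 eV
KE₂ = E₂ - φ = 3.0873 - 2.5 = 0.5873 eV

Ratio: KE₁/KE₂ = 7.3166/0.5873 = 12.4590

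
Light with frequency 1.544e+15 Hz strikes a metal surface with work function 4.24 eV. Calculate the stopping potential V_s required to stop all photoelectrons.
2.1455 V

The stopping potential V_s satisfies: eV_s = KE_max

First, find KE_max using Einstein's equation:
E_photon = hf = (6.626×10⁻³⁴ J·s)(1.544e+15 Hz) = 6.3855 eV
KE_max = E_photon - φ = 6.3855 - 4.24 = 2.1455 eV

Since eV_s = KE_max:
V_s = KE_max/e = 2.1455 V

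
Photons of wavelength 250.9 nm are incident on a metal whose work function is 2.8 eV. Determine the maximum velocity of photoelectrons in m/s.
8.6795e+05 m/s

First, find the maximum kinetic energy:
E_photon = hc/λ = 4.9416 eV
KE_max = E_photon - φ = 4.9416 - 2.8 = 2.1416 eV

Convert to Joules: KE_max = 2.1416 × 1.602×10⁻¹⁹ J = 3.4312e-19 J

Then use KE = ½mv² to find velocity:
v = √(2·KE/m) = √(2 × 3.4312e-19 J / 9.109e-31 kg)
v = 8.6795e+05 m/s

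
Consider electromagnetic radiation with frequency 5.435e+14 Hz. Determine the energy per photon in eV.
2.2477 eV

Using E = hf:

E = hf = (6.626×10⁻³⁴ J·s)(5.435e+14 Hz)
E = 2.2477 eV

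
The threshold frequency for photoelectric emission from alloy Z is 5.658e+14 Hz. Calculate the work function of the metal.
2.34 eV

At the threshold frequency, photon energy equals work function:
φ = hf₀

Calculating:
φ = (6.626×10⁻³⁴ J·s)(5.658e+14 Hz)
φ = 2.34 eV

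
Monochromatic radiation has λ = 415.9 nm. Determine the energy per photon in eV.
2.9811 eV

Using E = hf = hc/λ:

E = hc/λ = (6.626×10⁻³⁴ J·s)(3×10⁸ m/s) / (415.9×10⁻⁹ m)
E = 2.9811 eV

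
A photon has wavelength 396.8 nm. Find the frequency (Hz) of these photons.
7.5553e+14 Hz

Using the wave equation: c = fλ

Solving for frequency:
f = c/λ = (3×10⁸ m/s) / (396.8×10⁻⁹ m)
f = 7.5553e+14 Hz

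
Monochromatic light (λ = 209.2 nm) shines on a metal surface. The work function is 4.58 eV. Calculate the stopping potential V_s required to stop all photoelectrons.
1.3466 V

The stopping potential V_s satisfies: eV_s = KE_max

First, find KE_max using Einstein's equation:
E_photon = hc/λ = 5.9266 eV
KE_max = E_photon - φ = 5.9266 - 4.58 = 1.3466 eV

Since eV_s = KE_max:
V_s = KE_max/e = 1.3466 V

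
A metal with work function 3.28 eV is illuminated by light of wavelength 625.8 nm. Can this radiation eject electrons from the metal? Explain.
No

For photoemission, the photon energy must exceed the work function.

Photon energy: E = hc/λ = 1.9812 eV
Work function: φ = 3.28 eV

Since E_photon (1.9812 eV) < φ (3.28 eV), photoemission will NOT occur.
The threshold wavelength is λ₀ = hc/φ = 378.0 nm.
Since 625.8 nm > 378.0 nm, the photons lack sufficient energy.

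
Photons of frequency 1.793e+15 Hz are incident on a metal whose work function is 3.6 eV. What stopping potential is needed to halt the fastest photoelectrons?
3.8153 V

The stopping potential V_s satisfies: eV_s = KE_max

First, find KE_max using Einstein's equation:
E_photon = hf = (6.626×10⁻³⁴ J·s)(1.793e+15 Hz) = 7.4153 eV
KE_max = E_photon - φ = 7.4153 - 3.6 = 3.8153 eV

Since eV_s = KE_max:
V_s = KE_max/e = 3.8153 V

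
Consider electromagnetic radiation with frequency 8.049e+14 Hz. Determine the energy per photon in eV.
3.3288 eV

Using E = hf:

E = hf = (6.626×10⁻³⁴ J·s)(8.049e+14 Hz)
E = 3.3288 eV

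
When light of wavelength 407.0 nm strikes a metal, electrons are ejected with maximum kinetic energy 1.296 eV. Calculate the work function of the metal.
1.75 eV

From Einstein's photoelectric equation: KE_max = hf - φ = hc/λ - φ

Rearranging for φ:
φ = hc/λ - KE_max

Calculate photon energy:
E_photon = hc/λ = 3.0463 eV

Therefore:
φ = 3.0463 - 1.296 = 1.75 eV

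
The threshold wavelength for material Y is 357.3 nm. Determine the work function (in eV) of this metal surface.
3.47 eV

At the threshold wavelength, photon energy equals work function:
φ = hc/λ₀

Calculating:
φ = (6.626×10⁻³⁴ J·s)(3×10⁸ m/s) / (357.3×10⁻⁹ m)
φ = 3.47 eV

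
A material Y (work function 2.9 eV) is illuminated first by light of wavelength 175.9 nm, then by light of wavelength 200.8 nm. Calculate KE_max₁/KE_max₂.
1.2669

Using Einstein's equation: KE_max = hc/λ - φ

For λ₁ = 175.9 nm:
E₁ = hc/λ₁ = 7.0486 eV
KE₁ = E₁ - φ = 7.0486 - 2.9 = 4.1486 eV

For λ₂ = 200.8 nm:
E₂ = hc/λ₂ = 6.1745 eV
KE₂ = E₂ - φ = 6.1745 - 2.9 = 3.2745 eV

Ratio: KE₁/KE₂ = 4.1486/3.2745 = 1.2669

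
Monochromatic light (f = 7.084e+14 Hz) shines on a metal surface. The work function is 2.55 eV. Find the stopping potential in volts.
0.3797 V

The stopping potential V_s satisfies: eV_s = KE_max

First, find KE_max using Einstein's equation:
E_photon = hf = (6.626×10⁻³⁴ J·s)(7.084e+14 Hz) = 2.9297 eV
KE_max = E_photon - φ = 2.9297 - 2.55 = 0.3797 eV

Since eV_s = KE_max:
V_s = KE_max/e = 0.3797 V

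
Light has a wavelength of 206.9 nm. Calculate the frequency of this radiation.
1.4490e+15 Hz

Using the wave equation: c = fλ

Solving for frequency:
f = c/λ = (3×10⁸ m/s) / (206.9×10⁻⁹ m)
f = 1.4490e+15 Hz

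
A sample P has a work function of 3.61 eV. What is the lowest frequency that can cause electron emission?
8.7289e+14 Hz

The threshold frequency is when the photon energy equals the work function:
hf₀ = φ

Solving for f₀:
f₀ = φ/h = (3.61 eV × 1.602×10⁻¹⁹ J/eV) / (6.626×10⁻³⁴ J·s)
f₀ = 8.7289e+14 Hz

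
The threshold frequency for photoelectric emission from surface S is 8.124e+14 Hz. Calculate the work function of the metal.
3.36 eV

At the threshold frequency, photon energy equals work function:
φ = hf₀

Calculating:
φ = (6.626×10⁻³⁴ J·s)(8.124e+14 Hz)
φ = 3.36 eV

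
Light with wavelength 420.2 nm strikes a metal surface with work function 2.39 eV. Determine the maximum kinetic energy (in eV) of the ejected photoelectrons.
0.5606 eV

Using Einstein's photoelectric equation: KE_max = hf - φ = hc/λ - φ

First, calculate the photon energy:
E_photon = hc/λ = (6.626×10⁻³⁴ J·s)(3×10⁸ m/s) / (420.2×10⁻⁹ m)
E_photon = 2.9506 eV

Then, the maximum kinetic energy:
KE_max = E_photon - φ = 2.9506 eV - 2.39 eV = 0.5606 eV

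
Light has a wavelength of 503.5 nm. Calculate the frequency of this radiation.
5.9542e+14 Hz

Using the wave equation: c = fλ

Solving for frequency:
f = c/λ = (3×10⁸ m/s) / (503.5×10⁻⁹ m)
f = 5.9542e+14 Hz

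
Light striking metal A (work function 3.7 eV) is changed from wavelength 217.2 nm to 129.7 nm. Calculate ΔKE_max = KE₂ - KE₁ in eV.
3.8510 eV

Using Einstein's equation: KE_max = hc/λ - φ

For λ₁ = 217.2 nm:
KE₁ = hc/λ₁ - φ = 5.7083 - 3.7 = 2.0083 eV

For λ₂ = 129.7 nm:
KE₂ = hc/λ₂ - φ = 9.5593 - 3.7 = 5.8593 eV

Change in KE:
ΔKE = KE₂ - KE₁ = 5.8593 - 2.0083 = 3.8510 eV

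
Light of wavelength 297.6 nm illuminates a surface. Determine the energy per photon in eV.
4.1661 eV

Using E = hf = hc/λ:

E = hc/λ = (6.626×10⁻³⁴ J·s)(3×10⁸ m/s) / (297.6×10⁻⁹ m)
E = 4.1661 eV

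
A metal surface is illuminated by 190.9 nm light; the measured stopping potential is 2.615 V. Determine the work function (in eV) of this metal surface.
3.88 eV

The stopping potential gives the maximum kinetic energy: KE_max = eV_s = 2.615 eV

From Einstein's photoelectric equation: KE_max = hc/λ - φ
Rearranging: φ = hc/λ - KE_max

Calculate photon energy:
E_photon = hc/λ = (6.626×10⁻³⁴ J·s)(3×10⁸ m/s) / (190.9×10⁻⁹ m) = 6.4947 eV

Therefore:
φ = 6.4947 - 2.615 = 3.88 eV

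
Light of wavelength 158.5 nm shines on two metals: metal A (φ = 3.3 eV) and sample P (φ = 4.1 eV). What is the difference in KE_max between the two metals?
0.8000 eV

Using KE_max = hc/λ - φ for each metal:

Photon energy: E = hc/λ = 7.8223 eV

For metal A (φ₁ = 3.3 eV):
KE₁ = E - φ₁ = 7.8223 - 3.3 = 4.5223 eV

For sample P (φ₂ = 4.1 eV):
KE₂ = E - φ₂ = 7.8223 - 4.1 = 3.7223 eV

Difference:
ΔKE = KE₁ - KE₂ = 4.5223 - 3.7223 = 0.8000 eV

Note: The difference equals the difference in work functions: 4.1 - 3.3 = 0.80 eV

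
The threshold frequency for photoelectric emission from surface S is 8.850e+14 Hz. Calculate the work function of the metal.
3.66 eV

At the threshold frequency, photon energy equals work function:
φ = hf₀

Calculating:
φ = (6.626×10⁻³⁴ J·s)(8.850e+14 Hz)
φ = 3.66 eV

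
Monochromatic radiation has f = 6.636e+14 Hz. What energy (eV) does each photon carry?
2.7444 eV

Using E = hf:

E = hf = (6.626×10⁻³⁴ J·s)(6.636e+14 Hz)
E = 2.7444 eV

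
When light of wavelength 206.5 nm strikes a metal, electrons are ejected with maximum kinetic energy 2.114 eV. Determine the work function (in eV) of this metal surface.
3.89 eV

From Einstein's photoelectric equation: KE_max = hf - φ = hc/λ - φ

Rearranging for φ:
φ = hc/λ - KE_max

Calculate photon energy:
E_photon = hc/λ = 6.0041 eV

Therefore:
φ = 6.0041 - 2.114 = 3.89 eV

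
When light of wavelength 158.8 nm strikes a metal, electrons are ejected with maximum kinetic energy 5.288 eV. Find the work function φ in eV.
2.52 eV

From Einstein's photoelectric equation: KE_max = hf - φ = hc/λ - φ

Rearranging for φ:
φ = hc/λ - KE_max

Calculate photon energy:
E_photon = hc/λ = 7.8076 eV

Therefore:
φ = 7.8076 - 5.288 = 2.52 eV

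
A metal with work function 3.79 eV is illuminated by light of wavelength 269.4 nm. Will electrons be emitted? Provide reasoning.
Yes

For photoemission, the photon energy must exceed the work function.

Photon energy: E = hc/λ = 4.6022 eV
Work function: φ = 3.79 eV

Since E_photon (4.6022 eV) > φ (3.79 eV), photoemission WILL occur.
The threshold wavelength is λ₀ = hc/φ = 327.1 nm.
Since 269.4 nm < 327.1 nm, the light has sufficient energy.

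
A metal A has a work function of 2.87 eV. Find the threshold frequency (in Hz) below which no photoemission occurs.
6.9396e+14 Hz

The threshold frequency is when the photon energy equals the work function:
hf₀ = φ

Solving for f₀:
f₀ = φ/h = (2.87 eV × 1.602×10⁻¹⁹ J/eV) / (6.626×10⁻³⁴ J·s)
f₀ = 6.9396e+14 Hz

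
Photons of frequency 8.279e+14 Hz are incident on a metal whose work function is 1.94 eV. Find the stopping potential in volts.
1.4839 V

The stopping potential V_s satisfies: eV_s = KE_max

First, find KE_max using Einstein's equation:
E_photon = hf = (6.626×10⁻³⁴ J·s)(8.279e+14 Hz) = 3.4239 eV
KE_max = E_photon - φ = 3.4239 - 1.94 = 1.4839 eV

Since eV_s = KE_max:
V_s = KE_max/e = 1.4839 V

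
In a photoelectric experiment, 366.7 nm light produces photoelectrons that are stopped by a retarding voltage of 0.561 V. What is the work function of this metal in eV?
2.82 eV

The stopping potential gives the maximum kinetic energy: KE_max = eV_s = 0.561 eV

From Einstein's photoelectric equation: KE_max = hc/λ - φ
Rearranging: φ = hc/λ - KE_max

Calculate photon energy:
E_photon = hc/λ = (6.626×10⁻³⁴ J·s)(3×10⁸ m/s) / (366.7×10⁻⁹ m) = 3.3811 eV

Therefore:
φ = 3.3811 - 0.561 = 2.82 eV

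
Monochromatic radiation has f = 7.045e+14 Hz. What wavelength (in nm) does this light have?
425.54 nm

Using the wave equation: c = fλ

Solving for wavelength:
λ = c/f = (3×10⁸ m/s) / (7.045e+14 Hz)
λ = 425.54 nm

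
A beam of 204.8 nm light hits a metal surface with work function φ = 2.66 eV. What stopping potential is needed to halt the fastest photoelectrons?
3.3939 V

The stopping potential V_s satisfies: eV_s = KE_max

First, find KE_max using Einstein's equation:
E_photon = hc/λ = 6.0539 eV
KE_max = E_photon - φ = 6.0539 - 2.66 = 3.3939 eV

Since eV_s = KE_max:
V_s = KE_max/e = 3.3939 V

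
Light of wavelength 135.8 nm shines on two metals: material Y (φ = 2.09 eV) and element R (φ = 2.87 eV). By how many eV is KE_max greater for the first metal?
0.7800 eV

Using KE_max = hc/λ - φ for each metal:

Photon energy: E = hc/λ = 9.1299 eV

For material Y (φ₁ = 2.09 eV):
KE₁ = E - φ₁ = 9.1299 - 2.09 = 7.0399 eV

For element R (φ₂ = 2.87 eV):
KE₂ = E - φ₂ = 9.1299 - 2.87 = 6.2599 eV

Difference:
ΔKE = KE₁ - KE₂ = 7.0399 - 6.2599 = 0.7800 eV

Note: The difference equals the difference in work functions: 2.87 - 2.09 = 0.78 eV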